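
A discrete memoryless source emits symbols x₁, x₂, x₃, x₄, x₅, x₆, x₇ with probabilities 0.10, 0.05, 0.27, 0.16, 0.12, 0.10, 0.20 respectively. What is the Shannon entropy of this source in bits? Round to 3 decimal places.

H = −Σ pᵢ log₂ pᵢ.
−0.10·log₂(0.10) = 0.3322
−0.05·log₂(0.05) = 0.2161
−0.27·log₂(0.27) = 0.5100
−0.16·log₂(0.16) = 0.4230
−0.12·log₂(0.12) = 0.3671
−0.10·log₂(0.10) = 0.3322
−0.20·log₂(0.20) = 0.4644
Sum ≈ 2.6450 → 2.645 bits.

2.645 bits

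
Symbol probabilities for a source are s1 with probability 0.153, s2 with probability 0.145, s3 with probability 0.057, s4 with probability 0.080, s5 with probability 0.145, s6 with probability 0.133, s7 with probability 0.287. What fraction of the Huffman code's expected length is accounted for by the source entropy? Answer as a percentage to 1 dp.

98.4%

Entropy H = −Σ p log₂ p ≈ 2.6533 bits.
Huffman merges: 57/1000+2/25→137/1000; 133/1000+137/1000→27/100; 29/200+29/200→29/100; 153/1000+27/100→423/1000; 287/1000+29/100→577/1000; 423/1000+577/1000→1. L = 2697/1000 ≈ 2.6970.
Efficiency = H/L = 2.6533/2.6970 = 98.4%.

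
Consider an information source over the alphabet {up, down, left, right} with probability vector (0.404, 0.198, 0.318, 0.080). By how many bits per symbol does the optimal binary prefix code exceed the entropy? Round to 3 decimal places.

Entropy H = −Σ p log₂ p ≈ 1.8080 bits.
Huffman merges: 2/25+99/500→139/500; 139/500+159/500→149/250; 101/250+149/250→1. L = 937/500 ≈ 1.8740.
L − H = 1.8740 − 1.8080 = 0.066 bits.

0.066 bits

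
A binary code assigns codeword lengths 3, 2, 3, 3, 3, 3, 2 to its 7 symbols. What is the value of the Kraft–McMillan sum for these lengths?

With common denominator 2^3 = 8: Σ 2^(−ℓᵢ) = 1/8 + 2/8 + 1/8 + 1/8 + 1/8 + 1/8 + 2/8 = 9/8 = 1.125.

1.125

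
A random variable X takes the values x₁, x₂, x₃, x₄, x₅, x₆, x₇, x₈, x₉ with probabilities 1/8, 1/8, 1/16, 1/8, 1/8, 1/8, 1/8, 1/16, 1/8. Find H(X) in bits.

Each probability is a power of 1/2, so log₂(1/p) is an integer.
H = Σ p·log₂(1/p) = 1/8·3 + 1/8·3 + 1/16·4 + 1/8·3 + 1/8·3 + 1/8·3 + 1/8·3 + 1/16·4 + 1/8·3 = 3.125 bits.

3.125 bits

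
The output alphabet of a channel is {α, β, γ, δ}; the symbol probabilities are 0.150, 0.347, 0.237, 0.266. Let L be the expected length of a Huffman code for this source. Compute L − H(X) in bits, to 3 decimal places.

0.059 bits

Entropy H = −Σ p log₂ p ≈ 1.9409 bits.
Huffman merges: 3/20+237/1000→387/1000; 133/500+347/1000→613/1000; 387/1000+613/1000→1. L = 2 ≈ 2.0000.
L − H = 2.0000 − 1.9409 = 0.059 bits.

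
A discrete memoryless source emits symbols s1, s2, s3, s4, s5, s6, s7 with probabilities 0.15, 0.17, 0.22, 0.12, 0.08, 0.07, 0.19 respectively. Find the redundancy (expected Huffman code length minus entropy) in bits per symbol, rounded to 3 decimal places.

Entropy H = −Σ p log₂ p ≈ 2.7081 bits.
Huffman merges: 7/100+2/25→3/20; 3/25+3/20→27/100; 3/20+17/100→8/25; 19/100+11/50→41/100; 27/100+8/25→59/100; 41/100+59/100→1. L = 137/50 ≈ 2.7400.
L − H = 2.7400 − 2.7081 = 0.032 bits.

0.032 bits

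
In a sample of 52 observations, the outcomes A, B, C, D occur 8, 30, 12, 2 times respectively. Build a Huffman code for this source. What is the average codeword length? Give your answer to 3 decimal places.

Probabilities are the counts divided by 52.
Repeatedly combine the two least-probable nodes; the expected code length is the sum of the merged weights.
merge 1/26 + 2/13 → 5/26
merge 5/26 + 3/13 → 11/26
merge 11/26 + 15/26 → 1
L = 5/26 + 11/26 + 1 = 21/13 ≈ 1.615 bits/symbol.

1.615 bits/symbol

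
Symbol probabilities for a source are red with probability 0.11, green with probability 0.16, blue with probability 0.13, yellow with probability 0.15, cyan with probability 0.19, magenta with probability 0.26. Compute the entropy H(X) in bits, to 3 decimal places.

H = −Σ pᵢ log₂ pᵢ.
−0.11·log₂(0.11) = 0.3503
−0.16·log₂(0.16) = 0.4230
−0.13·log₂(0.13) = 0.3826
−0.15·log₂(0.15) = 0.4105
−0.19·log₂(0.19) = 0.4552
−0.26·log₂(0.26) = 0.5053
Sum ≈ 2.5270 → 2.527 bits.

2.527 bits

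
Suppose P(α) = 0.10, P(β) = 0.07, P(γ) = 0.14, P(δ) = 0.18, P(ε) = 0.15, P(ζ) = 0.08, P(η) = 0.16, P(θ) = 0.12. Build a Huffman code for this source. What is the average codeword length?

Repeatedly combine the two least-probable nodes; the expected code length is the sum of the merged weights.
merge 7/100 + 2/25 → 3/20
merge 1/10 + 3/25 → 11/50
merge 7/50 + 3/20 → 29/100
merge 3/20 + 4/25 → 31/100
merge 9/50 + 11/50 → 2/5
merge 29/100 + 31/100 → 3/5
merge 2/5 + 3/5 → 1
L = 3/20 + 11/50 + 29/100 + 31/100 + 2/5 + 3/5 + 1 = 297/100 = 2.97 bits/symbol.

2.97 bits/symbol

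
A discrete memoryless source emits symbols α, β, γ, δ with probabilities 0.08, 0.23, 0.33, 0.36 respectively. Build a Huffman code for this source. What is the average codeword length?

Repeatedly combine the two least-probable nodes; the expected code length is the sum of the merged weights.
merge 2/25 + 23/100 → 31/100
merge 31/100 + 33/100 → 16/25
merge 9/25 + 16/25 → 1
L = 31/100 + 16/25 + 1 = 39/20 = 1.95 bits/symbol.

1.95 bits/symbol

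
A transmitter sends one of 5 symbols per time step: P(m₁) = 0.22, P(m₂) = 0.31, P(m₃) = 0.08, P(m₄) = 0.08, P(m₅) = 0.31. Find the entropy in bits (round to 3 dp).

H = −Σ pᵢ log₂ pᵢ.
−0.22·log₂(0.22) = 0.4806
−0.31·log₂(0.31) = 0.5238
−0.08·log₂(0.08) = 0.2915
−0.08·log₂(0.08) = 0.2915
−0.31·log₂(0.31) = 0.5238
Sum ≈ 2.1112 → 2.111 bits.

2.111 bits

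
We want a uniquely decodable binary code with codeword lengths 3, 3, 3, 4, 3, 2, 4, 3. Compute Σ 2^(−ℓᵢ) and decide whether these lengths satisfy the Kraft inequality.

1; yes

With common denominator 2^4 = 16: Σ 2^(−ℓᵢ) = 2/16 + 2/16 + 2/16 + 1/16 + 2/16 + 4/16 + 1/16 + 2/16 = 16/16 = 1.
Kraft's inequality requires Σ ≤ 1; here Σ = 1 ≤ 1, so such a prefix code exists.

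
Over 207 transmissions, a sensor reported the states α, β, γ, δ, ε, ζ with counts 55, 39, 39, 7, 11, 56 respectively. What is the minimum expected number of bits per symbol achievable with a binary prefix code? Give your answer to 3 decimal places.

2.362 bits/symbol

Probabilities are the counts divided by 207.
Repeatedly combine the two least-probable nodes; the expected code length is the sum of the merged weights.
merge 7/207 + 11/207 → 2/23
merge 2/23 + 13/69 → 19/69
merge 13/69 + 55/207 → 94/207
merge 56/207 + 19/69 → 113/207
merge 94/207 + 113/207 → 1
L = 2/23 + 19/69 + 94/207 + 113/207 + 1 = 163/69 ≈ 2.362 bits/symbol.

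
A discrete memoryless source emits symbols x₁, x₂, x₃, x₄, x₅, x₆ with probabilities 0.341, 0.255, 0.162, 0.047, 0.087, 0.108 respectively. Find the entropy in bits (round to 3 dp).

2.318 bits

H = −Σ pᵢ log₂ pᵢ.
−0.341·log₂(0.341) = 0.5293
−0.255·log₂(0.255) = 0.5027
−0.162·log₂(0.162) = 0.4254
−0.047·log₂(0.047) = 0.2073
−0.087·log₂(0.087) = 0.3065
−0.108·log₂(0.108) = 0.3468
Sum ≈ 2.3180 → 2.318 bits.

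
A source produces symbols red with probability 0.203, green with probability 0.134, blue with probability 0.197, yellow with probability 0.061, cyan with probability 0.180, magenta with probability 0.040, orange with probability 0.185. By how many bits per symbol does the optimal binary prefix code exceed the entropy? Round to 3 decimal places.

0.056 bits

Entropy H = −Σ p log₂ p ≈ 2.6448 bits.
Huffman merges: 1/25+61/1000→101/1000; 101/1000+67/500→47/200; 9/50+37/200→73/200; 197/1000+203/1000→2/5; 47/200+73/200→3/5; 2/5+3/5→1. L = 2701/1000 ≈ 2.7010.
L − H = 2.7010 − 2.6448 = 0.056 bits.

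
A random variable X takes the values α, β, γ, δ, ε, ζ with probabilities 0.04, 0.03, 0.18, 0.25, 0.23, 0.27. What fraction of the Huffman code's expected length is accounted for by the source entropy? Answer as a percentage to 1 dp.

Entropy H = −Σ p log₂ p ≈ 2.2805 bits.
Huffman merges: 3/100+1/25→7/100; 7/100+9/50→1/4; 23/100+1/4→12/25; 1/4+27/100→13/25; 12/25+13/25→1. L = 58/25 ≈ 2.3200.
Efficiency = H/L = 2.2805/2.3200 = 98.3%.

98.3%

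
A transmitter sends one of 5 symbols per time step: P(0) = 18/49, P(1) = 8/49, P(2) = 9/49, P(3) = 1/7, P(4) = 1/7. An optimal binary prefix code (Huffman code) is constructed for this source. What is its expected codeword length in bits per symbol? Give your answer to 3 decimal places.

2.265 bits/symbol

Repeatedly combine the two least-probable nodes; the expected code length is the sum of the merged weights.
merge 1/7 + 1/7 → 2/7
merge 8/49 + 9/49 → 17/49
merge 2/7 + 17/49 → 31/49
merge 18/49 + 31/49 → 1
L = 2/7 + 17/49 + 31/49 + 1 = 111/49 ≈ 2.265 bits/symbol.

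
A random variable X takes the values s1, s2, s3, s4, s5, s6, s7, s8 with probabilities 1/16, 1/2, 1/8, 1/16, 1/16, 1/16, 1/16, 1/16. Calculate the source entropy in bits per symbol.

Each probability is a power of 1/2, so log₂(1/p) is an integer.
H = Σ p·log₂(1/p) = 1/16·4 + 1/2·1 + 1/8·3 + 1/16·4 + 1/16·4 + 1/16·4 + 1/16·4 + 1/16·4 = 2.375 bits.

2.375 bits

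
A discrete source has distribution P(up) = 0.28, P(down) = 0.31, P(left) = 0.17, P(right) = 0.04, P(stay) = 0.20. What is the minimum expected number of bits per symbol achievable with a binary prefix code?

2.21 bits/symbol

Repeatedly combine the two least-probable nodes; the expected code length is the sum of the merged weights.
merge 1/25 + 17/100 → 21/100
merge 1/5 + 21/100 → 41/100
merge 7/25 + 31/100 → 59/100
merge 41/100 + 59/100 → 1
L = 21/100 + 41/100 + 59/100 + 1 = 221/100 = 2.21 bits/symbol.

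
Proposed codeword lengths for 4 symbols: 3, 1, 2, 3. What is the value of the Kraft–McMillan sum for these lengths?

With common denominator 2^3 = 8: Σ 2^(−ℓᵢ) = 1/8 + 4/8 + 2/8 + 1/8 = 8/8 = 1.

1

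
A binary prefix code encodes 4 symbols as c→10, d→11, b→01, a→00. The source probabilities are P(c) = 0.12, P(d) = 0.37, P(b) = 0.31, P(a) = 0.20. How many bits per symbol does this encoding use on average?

2 bits/symbol

L̄ = Σ pᵢ·ℓᵢ = 0.12·2 + 0.37·2 + 0.31·2 + 0.20·2 = 2 bits/symbol.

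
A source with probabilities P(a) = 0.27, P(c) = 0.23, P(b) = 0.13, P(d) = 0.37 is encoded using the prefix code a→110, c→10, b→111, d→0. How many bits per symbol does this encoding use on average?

2.03 bits/symbol

L̄ = Σ pᵢ·ℓᵢ = 0.27·3 + 0.23·2 + 0.13·3 + 0.37·1 = 2.03 bits/symbol.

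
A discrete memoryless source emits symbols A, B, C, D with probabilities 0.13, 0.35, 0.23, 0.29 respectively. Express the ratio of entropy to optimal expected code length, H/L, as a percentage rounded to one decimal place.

95.9%

Entropy H = −Σ p log₂ p ≈ 1.9183 bits.
Huffman merges: 13/100+23/100→9/25; 29/100+7/20→16/25; 9/25+16/25→1. L = 2 ≈ 2.0000.
Efficiency = H/L = 1.9183/2.0000 = 95.9%.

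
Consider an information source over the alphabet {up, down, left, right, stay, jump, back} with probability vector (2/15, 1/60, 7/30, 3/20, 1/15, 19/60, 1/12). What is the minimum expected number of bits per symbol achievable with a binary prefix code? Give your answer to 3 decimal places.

2.533 bits/symbol

Repeatedly combine the two least-probable nodes; the expected code length is the sum of the merged weights.
merge 1/60 + 1/15 → 1/12
merge 1/12 + 1/12 → 1/6
merge 2/15 + 3/20 → 17/60
merge 1/6 + 7/30 → 2/5
merge 17/60 + 19/60 → 3/5
merge 2/5 + 3/5 → 1
L = 1/12 + 1/6 + 17/60 + 2/5 + 3/5 + 1 = 38/15 ≈ 2.533 bits/symbol.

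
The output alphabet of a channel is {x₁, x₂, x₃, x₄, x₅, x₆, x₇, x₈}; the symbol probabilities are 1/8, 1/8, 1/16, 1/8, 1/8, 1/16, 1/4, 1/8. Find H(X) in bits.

Each probability is a power of 1/2, so log₂(1/p) is an integer.
H = Σ p·log₂(1/p) = 1/8·3 + 1/8·3 + 1/16·4 + 1/8·3 + 1/8·3 + 1/16·4 + 1/4·2 + 1/8·3 = 2.875 bits.

2.875 bits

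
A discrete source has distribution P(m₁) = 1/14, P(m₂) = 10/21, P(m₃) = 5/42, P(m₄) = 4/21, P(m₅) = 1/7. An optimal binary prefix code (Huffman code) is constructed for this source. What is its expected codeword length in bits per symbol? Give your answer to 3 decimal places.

Repeatedly combine the two least-probable nodes; the expected code length is the sum of the merged weights.
merge 1/14 + 5/42 → 4/21
merge 1/7 + 4/21 → 1/3
merge 4/21 + 1/3 → 11/21
merge 10/21 + 11/21 → 1
L = 4/21 + 1/3 + 11/21 + 1 = 43/21 ≈ 2.048 bits/symbol.

2.048 bits/symbol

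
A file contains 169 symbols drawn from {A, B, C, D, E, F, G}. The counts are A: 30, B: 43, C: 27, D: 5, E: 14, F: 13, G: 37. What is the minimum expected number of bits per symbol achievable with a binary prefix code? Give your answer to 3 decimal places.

2.633 bits/symbol

Probabilities are the counts divided by 169.
Repeatedly combine the two least-probable nodes; the expected code length is the sum of the merged weights.
merge 5/169 + 1/13 → 18/169
merge 14/169 + 18/169 → 32/169
merge 27/169 + 30/169 → 57/169
merge 32/169 + 37/169 → 69/169
merge 43/169 + 57/169 → 100/169
merge 69/169 + 100/169 → 1
L = 18/169 + 32/169 + 57/169 + 69/169 + 100/169 + 1 = 445/169 ≈ 2.633 bits/symbol.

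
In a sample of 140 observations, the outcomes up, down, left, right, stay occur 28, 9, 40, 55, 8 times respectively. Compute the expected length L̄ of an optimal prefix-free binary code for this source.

2.05 bits/symbol

Probabilities are the counts divided by 140.
Repeatedly combine the two least-probable nodes; the expected code length is the sum of the merged weights.
merge 2/35 + 9/140 → 17/140
merge 17/140 + 1/5 → 9/28
merge 2/7 + 9/28 → 17/28
merge 11/28 + 17/28 → 1
L = 17/140 + 9/28 + 17/28 + 1 = 41/20 = 2.05 bits/symbol.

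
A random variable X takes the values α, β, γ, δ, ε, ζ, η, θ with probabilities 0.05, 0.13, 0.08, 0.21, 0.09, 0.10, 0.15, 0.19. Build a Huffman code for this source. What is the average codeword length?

Repeatedly combine the two least-probable nodes; the expected code length is the sum of the merged weights.
merge 1/20 + 2/25 → 13/100
merge 9/100 + 1/10 → 19/100
merge 13/100 + 13/100 → 13/50
merge 3/20 + 19/100 → 17/50
merge 19/100 + 21/100 → 2/5
merge 13/50 + 17/50 → 3/5
merge 2/5 + 3/5 → 1
L = 13/100 + 19/100 + 13/50 + 17/50 + 2/5 + 3/5 + 1 = 73/25 = 2.92 bits/symbol.

2.92 bits/symbol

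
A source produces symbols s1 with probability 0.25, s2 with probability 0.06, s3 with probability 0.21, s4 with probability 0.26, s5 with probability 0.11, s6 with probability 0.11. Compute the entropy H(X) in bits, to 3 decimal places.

2.422 bits

H = −Σ pᵢ log₂ pᵢ.
−0.25·log₂(0.25) = 0.5000
−0.06·log₂(0.06) = 0.2435
−0.21·log₂(0.21) = 0.4728
−0.26·log₂(0.26) = 0.5053
−0.11·log₂(0.11) = 0.3503
−0.11·log₂(0.11) = 0.3503
Sum ≈ 2.4222 → 2.422 bits.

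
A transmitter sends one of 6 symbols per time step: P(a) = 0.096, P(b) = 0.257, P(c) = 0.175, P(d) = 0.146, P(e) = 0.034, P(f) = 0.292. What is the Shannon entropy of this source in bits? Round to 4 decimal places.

2.3581 bits

H = −Σ pᵢ log₂ pᵢ.
−0.096·log₂(0.096) = 0.3246
−0.257·log₂(0.257) = 0.5038
−0.175·log₂(0.175) = 0.4401
−0.146·log₂(0.146) = 0.4053
−0.034·log₂(0.034) = 0.1659
−0.292·log₂(0.292) = 0.5186
Sum ≈ 2.3581 → 2.3581 bits.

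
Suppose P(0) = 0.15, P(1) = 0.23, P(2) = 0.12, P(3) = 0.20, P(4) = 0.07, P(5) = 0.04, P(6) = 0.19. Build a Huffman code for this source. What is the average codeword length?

2.68 bits/symbol

Repeatedly combine the two least-probable nodes; the expected code length is the sum of the merged weights.
merge 1/25 + 7/100 → 11/100
merge 11/100 + 3/25 → 23/100
merge 3/20 + 19/100 → 17/50
merge 1/5 + 23/100 → 43/100
merge 23/100 + 17/50 → 57/100
merge 43/100 + 57/100 → 1
L = 11/100 + 23/100 + 17/50 + 43/100 + 57/100 + 1 = 67/25 = 2.68 bits/symbol.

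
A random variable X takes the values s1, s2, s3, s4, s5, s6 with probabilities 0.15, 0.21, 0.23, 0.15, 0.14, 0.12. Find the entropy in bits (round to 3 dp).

H = −Σ pᵢ log₂ pᵢ.
−0.15·log₂(0.15) = 0.4105
−0.21·log₂(0.21) = 0.4728
−0.23·log₂(0.23) = 0.4877
−0.15·log₂(0.15) = 0.4105
−0.14·log₂(0.14) = 0.3971
−0.12·log₂(0.12) = 0.3671
Sum ≈ 2.5458 → 2.546 bits.

2.546 bits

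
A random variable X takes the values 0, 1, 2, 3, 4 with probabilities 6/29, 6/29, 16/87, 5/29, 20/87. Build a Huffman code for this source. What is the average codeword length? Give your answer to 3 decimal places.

Repeatedly combine the two least-probable nodes; the expected code length is the sum of the merged weights.
merge 5/29 + 16/87 → 31/87
merge 6/29 + 6/29 → 12/29
merge 20/87 + 31/87 → 17/29
merge 12/29 + 17/29 → 1
L = 31/87 + 12/29 + 17/29 + 1 = 205/87 ≈ 2.356 bits/symbol.

2.356 bits/symbol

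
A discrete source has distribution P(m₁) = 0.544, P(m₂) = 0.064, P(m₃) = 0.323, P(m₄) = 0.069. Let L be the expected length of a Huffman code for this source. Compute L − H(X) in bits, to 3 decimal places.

Entropy H = −Σ p log₂ p ≈ 1.5244 bits.
Huffman merges: 8/125+69/1000→133/1000; 133/1000+323/1000→57/125; 57/125+68/125→1. L = 1589/1000 ≈ 1.5890.
L − H = 1.5890 − 1.5244 = 0.065 bits.

0.065 bits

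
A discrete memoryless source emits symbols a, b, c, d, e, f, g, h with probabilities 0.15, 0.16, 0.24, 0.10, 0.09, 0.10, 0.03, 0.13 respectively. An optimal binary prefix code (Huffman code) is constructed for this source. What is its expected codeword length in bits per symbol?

Repeatedly combine the two least-probable nodes; the expected code length is the sum of the merged weights.
merge 3/100 + 9/100 → 3/25
merge 1/10 + 1/10 → 1/5
merge 3/25 + 13/100 → 1/4
merge 3/20 + 4/25 → 31/100
merge 1/5 + 6/25 → 11/25
merge 1/4 + 31/100 → 14/25
merge 11/25 + 14/25 → 1
L = 3/25 + 1/5 + 1/4 + 31/100 + 11/25 + 14/25 + 1 = 72/25 = 2.88 bits/symbol.

2.88 bits/symbol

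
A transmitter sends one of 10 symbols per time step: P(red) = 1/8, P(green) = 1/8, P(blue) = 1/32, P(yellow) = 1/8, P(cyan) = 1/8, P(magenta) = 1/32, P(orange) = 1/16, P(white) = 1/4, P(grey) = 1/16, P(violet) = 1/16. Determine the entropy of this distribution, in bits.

Each probability is a power of 1/2, so log₂(1/p) is an integer.
H = Σ p·log₂(1/p) = 1/8·3 + 1/8·3 + 1/32·5 + 1/8·3 + 1/8·3 + 1/32·5 + 1/16·4 + 1/4·2 + 1/16·4 + 1/16·4 = 3.0625 bits.

3.0625 bits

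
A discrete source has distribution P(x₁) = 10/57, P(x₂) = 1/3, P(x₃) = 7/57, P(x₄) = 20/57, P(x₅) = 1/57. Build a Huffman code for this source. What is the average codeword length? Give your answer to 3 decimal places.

2.105 bits/symbol

Repeatedly combine the two least-probable nodes; the expected code length is the sum of the merged weights.
merge 1/57 + 7/57 → 8/57
merge 8/57 + 10/57 → 6/19
merge 6/19 + 1/3 → 37/57
merge 20/57 + 37/57 → 1
L = 8/57 + 6/19 + 37/57 + 1 = 40/19 ≈ 2.105 bits/symbol.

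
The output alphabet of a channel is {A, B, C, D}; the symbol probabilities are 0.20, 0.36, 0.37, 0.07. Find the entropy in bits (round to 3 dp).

1.794 bits

H = −Σ pᵢ log₂ pᵢ.
−0.20·log₂(0.20) = 0.4644
−0.36·log₂(0.36) = 0.5306
−0.37·log₂(0.37) = 0.5307
−0.07·log₂(0.07) = 0.2686
Sum ≈ 1.7943 → 1.794 bits.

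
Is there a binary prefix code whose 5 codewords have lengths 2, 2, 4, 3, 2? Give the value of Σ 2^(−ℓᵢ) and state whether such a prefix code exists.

With common denominator 2^4 = 16: Σ 2^(−ℓᵢ) = 4/16 + 4/16 + 1/16 + 2/16 + 4/16 = 15/16 = 0.9375.
Kraft's inequality requires Σ ≤ 1; here Σ = 0.9375 ≤ 1, so such a prefix code exists.

0.9375; yes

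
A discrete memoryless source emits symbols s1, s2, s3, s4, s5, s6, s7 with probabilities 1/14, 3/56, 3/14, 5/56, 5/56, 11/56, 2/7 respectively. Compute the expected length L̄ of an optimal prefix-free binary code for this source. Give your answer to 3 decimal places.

2.607 bits/symbol

Repeatedly combine the two least-probable nodes; the expected code length is the sum of the merged weights.
merge 3/56 + 1/14 → 1/8
merge 5/56 + 5/56 → 5/28
merge 1/8 + 5/28 → 17/56
merge 11/56 + 3/14 → 23/56
merge 2/7 + 17/56 → 33/56
merge 23/56 + 33/56 → 1
L = 1/8 + 5/28 + 17/56 + 23/56 + 33/56 + 1 = 73/28 ≈ 2.607 bits/symbol.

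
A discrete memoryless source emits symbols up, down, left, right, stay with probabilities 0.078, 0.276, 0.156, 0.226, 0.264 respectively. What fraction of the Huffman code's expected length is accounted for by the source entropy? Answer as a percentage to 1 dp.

98.9%

Entropy H = −Σ p log₂ p ≈ 2.2100 bits.
Huffman merges: 39/500+39/250→117/500; 113/500+117/500→23/50; 33/125+69/250→27/50; 23/50+27/50→1. L = 1117/500 ≈ 2.2340.
Efficiency = H/L = 2.2100/2.2340 = 98.9%.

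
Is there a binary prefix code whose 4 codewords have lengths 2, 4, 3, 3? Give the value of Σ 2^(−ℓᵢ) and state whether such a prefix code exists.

With common denominator 2^4 = 16: Σ 2^(−ℓᵢ) = 4/16 + 1/16 + 2/16 + 2/16 = 9/16 = 0.5625.
Kraft's inequality requires Σ ≤ 1; here Σ = 0.5625 ≤ 1, so such a prefix code exists.

0.5625; yes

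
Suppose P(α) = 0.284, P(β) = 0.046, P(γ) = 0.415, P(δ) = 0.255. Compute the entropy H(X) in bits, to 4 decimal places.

H = −Σ pᵢ log₂ pᵢ.
−0.284·log₂(0.284) = 0.5158
−0.046·log₂(0.046) = 0.2043
−0.415·log₂(0.415) = 0.5266
−0.255·log₂(0.255) = 0.5027
Sum ≈ 1.7494 → 1.7494 bits.

1.7494 bits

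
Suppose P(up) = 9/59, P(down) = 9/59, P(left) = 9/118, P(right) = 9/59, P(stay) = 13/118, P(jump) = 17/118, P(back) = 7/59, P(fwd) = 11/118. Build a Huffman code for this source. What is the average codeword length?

Repeatedly combine the two least-probable nodes; the expected code length is the sum of the merged weights.
merge 9/118 + 11/118 → 10/59
merge 13/118 + 7/59 → 27/118
merge 17/118 + 9/59 → 35/118
merge 9/59 + 9/59 → 18/59
merge 10/59 + 27/118 → 47/118
merge 35/118 + 18/59 → 71/118
merge 47/118 + 71/118 → 1
L = 10/59 + 27/118 + 35/118 + 18/59 + 47/118 + 71/118 + 1 = 3 bits/symbol.

3 bits/symbol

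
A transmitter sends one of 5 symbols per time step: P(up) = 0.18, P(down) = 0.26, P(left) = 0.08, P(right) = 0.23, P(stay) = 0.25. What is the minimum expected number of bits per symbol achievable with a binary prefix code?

2.26 bits/symbol

Repeatedly combine the two least-probable nodes; the expected code length is the sum of the merged weights.
merge 2/25 + 9/50 → 13/50
merge 23/100 + 1/4 → 12/25
merge 13/50 + 13/50 → 13/25
merge 12/25 + 13/25 → 1
L = 13/50 + 12/25 + 13/25 + 1 = 113/50 = 2.26 bits/symbol.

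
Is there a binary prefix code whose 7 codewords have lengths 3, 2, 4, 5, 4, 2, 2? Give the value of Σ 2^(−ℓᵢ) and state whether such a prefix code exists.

With common denominator 2^5 = 32: Σ 2^(−ℓᵢ) = 4/32 + 8/32 + 2/32 + 1/32 + 2/32 + 8/32 + 8/32 = 33/32 = 1.03125.
Kraft's inequality requires Σ ≤ 1; here Σ = 1.03125 > 1, so no such prefix code exists.

1.03125; no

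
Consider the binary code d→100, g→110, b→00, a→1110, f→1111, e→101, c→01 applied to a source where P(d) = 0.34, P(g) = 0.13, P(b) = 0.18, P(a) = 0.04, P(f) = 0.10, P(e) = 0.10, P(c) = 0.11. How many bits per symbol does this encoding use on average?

2.85 bits/symbol

L̄ = Σ pᵢ·ℓᵢ = 0.34·3 + 0.13·3 + 0.18·2 + 0.04·4 + 0.10·4 + 0.10·3 + 0.11·2 = 2.85 bits/symbol.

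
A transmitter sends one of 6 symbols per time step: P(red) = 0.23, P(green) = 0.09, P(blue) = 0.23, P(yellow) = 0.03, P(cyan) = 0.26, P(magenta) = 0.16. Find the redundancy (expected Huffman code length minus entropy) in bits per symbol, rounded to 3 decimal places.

0.032 bits

Entropy H = −Σ p log₂ p ≈ 2.3681 bits.
Huffman merges: 3/100+9/100→3/25; 3/25+4/25→7/25; 23/100+23/100→23/50; 13/50+7/25→27/50; 23/50+27/50→1. L = 12/5 ≈ 2.4000.
L − H = 2.4000 − 2.3681 = 0.032 bits.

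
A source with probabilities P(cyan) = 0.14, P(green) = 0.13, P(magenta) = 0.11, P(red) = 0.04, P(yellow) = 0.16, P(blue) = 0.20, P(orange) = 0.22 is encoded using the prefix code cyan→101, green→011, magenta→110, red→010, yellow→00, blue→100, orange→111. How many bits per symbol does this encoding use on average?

L̄ = Σ pᵢ·ℓᵢ = 0.14·3 + 0.13·3 + 0.11·3 + 0.04·3 + 0.16·2 + 0.20·3 + 0.22·3 = 2.84 bits/symbol.

2.84 bits/symbol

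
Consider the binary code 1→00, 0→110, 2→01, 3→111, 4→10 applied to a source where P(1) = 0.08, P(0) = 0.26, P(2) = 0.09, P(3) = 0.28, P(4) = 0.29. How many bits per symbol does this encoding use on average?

L̄ = Σ pᵢ·ℓᵢ = 0.08·2 + 0.26·3 + 0.09·2 + 0.28·3 + 0.29·2 = 2.54 bits/symbol.

2.54 bits/symbol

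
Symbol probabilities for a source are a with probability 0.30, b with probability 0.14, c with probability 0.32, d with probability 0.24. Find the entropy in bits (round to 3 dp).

H = −Σ pᵢ log₂ pᵢ.
−0.30·log₂(0.30) = 0.5211
−0.14·log₂(0.14) = 0.3971
−0.32·log₂(0.32) = 0.5260
−0.24·log₂(0.24) = 0.4941
Sum ≈ 1.9384 → 1.938 bits.

1.938 bits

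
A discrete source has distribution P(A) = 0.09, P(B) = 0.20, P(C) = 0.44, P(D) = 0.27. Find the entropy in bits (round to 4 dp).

H = −Σ pᵢ log₂ pᵢ.
−0.09·log₂(0.09) = 0.3127
−0.20·log₂(0.20) = 0.4644
−0.44·log₂(0.44) = 0.5211
−0.27·log₂(0.27) = 0.5100
Sum ≈ 1.8082 → 1.8082 bits.

1.8082 bits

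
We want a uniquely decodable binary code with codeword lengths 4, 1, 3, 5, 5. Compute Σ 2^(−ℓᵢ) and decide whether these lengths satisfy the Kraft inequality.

0.75; yes

With common denominator 2^5 = 32: Σ 2^(−ℓᵢ) = 2/32 + 16/32 + 4/32 + 1/32 + 1/32 = 24/32 = 0.75.
Kraft's inequality requires Σ ≤ 1; here Σ = 0.75 ≤ 1, so such a prefix code exists.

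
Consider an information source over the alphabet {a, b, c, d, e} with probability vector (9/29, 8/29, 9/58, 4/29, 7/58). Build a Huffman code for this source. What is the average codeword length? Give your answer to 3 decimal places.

Repeatedly combine the two least-probable nodes; the expected code length is the sum of the merged weights.
merge 7/58 + 4/29 → 15/58
merge 9/58 + 15/58 → 12/29
merge 8/29 + 9/29 → 17/29
merge 12/29 + 17/29 → 1
L = 15/58 + 12/29 + 17/29 + 1 = 131/58 ≈ 2.259 bits/symbol.

2.259 bits/symbol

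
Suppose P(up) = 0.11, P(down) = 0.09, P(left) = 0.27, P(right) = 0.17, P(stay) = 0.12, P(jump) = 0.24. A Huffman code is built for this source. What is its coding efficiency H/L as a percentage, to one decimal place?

99.1%

Entropy H = −Σ p log₂ p ≈ 2.4688 bits.
Huffman merges: 9/100+11/100→1/5; 3/25+17/100→29/100; 1/5+6/25→11/25; 27/100+29/100→14/25; 11/25+14/25→1. L = 249/100 ≈ 2.4900.
Efficiency = H/L = 2.4688/2.4900 = 99.1%.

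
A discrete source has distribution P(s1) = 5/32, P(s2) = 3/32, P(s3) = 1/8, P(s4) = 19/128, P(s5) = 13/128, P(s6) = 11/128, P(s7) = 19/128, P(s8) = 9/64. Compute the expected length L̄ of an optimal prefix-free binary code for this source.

Repeatedly combine the two least-probable nodes; the expected code length is the sum of the merged weights.
merge 11/128 + 3/32 → 23/128
merge 13/128 + 1/8 → 29/128
merge 9/64 + 19/128 → 37/128
merge 19/128 + 5/32 → 39/128
merge 23/128 + 29/128 → 13/32
merge 37/128 + 39/128 → 19/32
merge 13/32 + 19/32 → 1
L = 23/128 + 29/128 + 37/128 + 39/128 + 13/32 + 19/32 + 1 = 3 bits/symbol.

3 bits/symbol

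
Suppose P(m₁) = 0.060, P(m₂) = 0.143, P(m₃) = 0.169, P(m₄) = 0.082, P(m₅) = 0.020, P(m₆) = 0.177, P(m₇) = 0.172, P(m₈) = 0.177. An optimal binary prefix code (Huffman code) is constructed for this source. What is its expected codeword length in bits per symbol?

Repeatedly combine the two least-probable nodes; the expected code length is the sum of the merged weights.
merge 1/50 + 3/50 → 2/25
merge 2/25 + 41/500 → 81/500
merge 143/1000 + 81/500 → 61/200
merge 169/1000 + 43/250 → 341/1000
merge 177/1000 + 177/1000 → 177/500
merge 61/200 + 341/1000 → 323/500
merge 177/500 + 323/500 → 1
L = 2/25 + 81/500 + 61/200 + 341/1000 + 177/500 + 323/500 + 1 = 361/125 = 2.888 bits/symbol.

2.888 bits/symbol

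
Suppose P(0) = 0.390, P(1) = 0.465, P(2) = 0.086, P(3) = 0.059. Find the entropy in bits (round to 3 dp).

H = −Σ pᵢ log₂ pᵢ.
−0.390·log₂(0.390) = 0.5298
−0.465·log₂(0.465) = 0.5137
−0.086·log₂(0.086) = 0.3044
−0.059·log₂(0.059) = 0.2409
Sum ≈ 1.5888 → 1.589 bits.

1.589 bits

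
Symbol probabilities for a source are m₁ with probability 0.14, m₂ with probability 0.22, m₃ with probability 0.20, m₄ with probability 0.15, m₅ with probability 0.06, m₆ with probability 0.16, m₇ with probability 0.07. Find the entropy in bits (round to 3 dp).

2.688 bits

H = −Σ pᵢ log₂ pᵢ.
−0.14·log₂(0.14) = 0.3971
−0.22·log₂(0.22) = 0.4806
−0.20·log₂(0.20) = 0.4644
−0.15·log₂(0.15) = 0.4105
−0.06·log₂(0.06) = 0.2435
−0.16·log₂(0.16) = 0.4230
−0.07·log₂(0.07) = 0.2686
Sum ≈ 2.6877 → 2.688 bits.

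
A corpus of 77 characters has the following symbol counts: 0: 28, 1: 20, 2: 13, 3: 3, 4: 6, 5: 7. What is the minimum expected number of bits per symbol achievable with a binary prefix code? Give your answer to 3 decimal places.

Probabilities are the counts divided by 77.
Repeatedly combine the two least-probable nodes; the expected code length is the sum of the merged weights.
merge 3/77 + 6/77 → 9/77
merge 1/11 + 9/77 → 16/77
merge 13/77 + 16/77 → 29/77
merge 20/77 + 4/11 → 48/77
merge 29/77 + 48/77 → 1
L = 9/77 + 16/77 + 29/77 + 48/77 + 1 = 179/77 ≈ 2.325 bits/symbol.

2.325 bits/symbol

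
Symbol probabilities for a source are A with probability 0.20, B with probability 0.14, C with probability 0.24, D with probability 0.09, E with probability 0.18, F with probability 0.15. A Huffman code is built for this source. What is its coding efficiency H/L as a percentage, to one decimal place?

98.6%

Entropy H = −Σ p log₂ p ≈ 2.5241 bits.
Huffman merges: 9/100+7/50→23/100; 3/20+9/50→33/100; 1/5+23/100→43/100; 6/25+33/100→57/100; 43/100+57/100→1. L = 64/25 ≈ 2.5600.
Efficiency = H/L = 2.5241/2.5600 = 98.6%.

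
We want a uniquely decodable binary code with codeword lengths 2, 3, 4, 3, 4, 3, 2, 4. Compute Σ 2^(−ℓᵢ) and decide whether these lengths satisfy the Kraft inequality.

1.0625; no

With common denominator 2^4 = 16: Σ 2^(−ℓᵢ) = 4/16 + 2/16 + 1/16 + 2/16 + 1/16 + 2/16 + 4/16 + 1/16 = 17/16 = 1.0625.
Kraft's inequality requires Σ ≤ 1; here Σ = 1.0625 > 1, so no such prefix code exists.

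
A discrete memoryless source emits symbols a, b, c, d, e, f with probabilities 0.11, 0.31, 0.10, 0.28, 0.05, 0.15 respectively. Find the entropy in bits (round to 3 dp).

H = −Σ pᵢ log₂ pᵢ.
−0.11·log₂(0.11) = 0.3503
−0.31·log₂(0.31) = 0.5238
−0.10·log₂(0.10) = 0.3322
−0.28·log₂(0.28) = 0.5142
−0.05·log₂(0.05) = 0.2161
−0.15·log₂(0.15) = 0.4105
Sum ≈ 2.3471 → 2.347 bits.

2.347 bits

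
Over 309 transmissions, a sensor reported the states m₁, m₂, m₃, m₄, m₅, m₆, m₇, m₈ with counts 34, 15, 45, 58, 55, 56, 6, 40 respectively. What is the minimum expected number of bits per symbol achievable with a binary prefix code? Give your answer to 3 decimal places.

Probabilities are the counts divided by 309.
Repeatedly combine the two least-probable nodes; the expected code length is the sum of the merged weights.
merge 2/103 + 5/103 → 7/103
merge 7/103 + 34/309 → 55/309
merge 40/309 + 15/103 → 85/309
merge 55/309 + 55/309 → 110/309
merge 56/309 + 58/309 → 38/103
merge 85/309 + 110/309 → 65/103
merge 38/103 + 65/103 → 1
L = 7/103 + 55/309 + 85/309 + 110/309 + 38/103 + 65/103 + 1 = 889/309 ≈ 2.877 bits/symbol.

2.877 bits/symbol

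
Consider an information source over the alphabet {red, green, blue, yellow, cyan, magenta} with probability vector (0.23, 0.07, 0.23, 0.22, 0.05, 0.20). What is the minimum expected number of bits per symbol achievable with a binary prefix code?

2.44 bits/symbol

Repeatedly combine the two least-probable nodes; the expected code length is the sum of the merged weights.
merge 1/20 + 7/100 → 3/25
merge 3/25 + 1/5 → 8/25
merge 11/50 + 23/100 → 9/20
merge 23/100 + 8/25 → 11/20
merge 9/20 + 11/20 → 1
L = 3/25 + 8/25 + 9/20 + 11/20 + 1 = 61/25 = 2.44 bits/symbol.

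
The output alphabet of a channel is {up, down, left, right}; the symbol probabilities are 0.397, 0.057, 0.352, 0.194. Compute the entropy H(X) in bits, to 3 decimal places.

H = −Σ pᵢ log₂ pᵢ.
−0.397·log₂(0.397) = 0.5291
−0.057·log₂(0.057) = 0.2356
−0.352·log₂(0.352) = 0.5302
−0.194·log₂(0.194) = 0.4590
Sum ≈ 1.7539 → 1.754 bits.

1.754 bits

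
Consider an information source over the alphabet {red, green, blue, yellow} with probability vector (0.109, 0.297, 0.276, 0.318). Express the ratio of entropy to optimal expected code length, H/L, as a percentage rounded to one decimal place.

Entropy H = −Σ p log₂ p ≈ 1.9069 bits.
Huffman merges: 109/1000+69/250→77/200; 297/1000+159/500→123/200; 77/200+123/200→1. L = 2 ≈ 2.0000.
Efficiency = H/L = 1.9069/2.0000 = 95.3%.

95.3%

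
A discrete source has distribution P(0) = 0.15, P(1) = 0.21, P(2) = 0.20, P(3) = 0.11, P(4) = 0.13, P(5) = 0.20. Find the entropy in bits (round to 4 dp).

H = −Σ pᵢ log₂ pᵢ.
−0.15·log₂(0.15) = 0.4105
−0.21·log₂(0.21) = 0.4728
−0.20·log₂(0.20) = 0.4644
−0.11·log₂(0.11) = 0.3503
−0.13·log₂(0.13) = 0.3826
−0.20·log₂(0.20) = 0.4644
Sum ≈ 2.5451 → 2.5451 bits.

2.5451 bits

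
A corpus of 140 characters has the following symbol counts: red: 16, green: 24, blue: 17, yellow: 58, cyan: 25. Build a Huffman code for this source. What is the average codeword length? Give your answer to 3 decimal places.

Probabilities are the counts divided by 140.
Repeatedly combine the two least-probable nodes; the expected code length is the sum of the merged weights.
merge 4/35 + 17/140 → 33/140
merge 6/35 + 5/28 → 7/20
merge 33/140 + 7/20 → 41/70
merge 29/70 + 41/70 → 1
L = 33/140 + 7/20 + 41/70 + 1 = 76/35 ≈ 2.171 bits/symbol.

2.171 bits/symbol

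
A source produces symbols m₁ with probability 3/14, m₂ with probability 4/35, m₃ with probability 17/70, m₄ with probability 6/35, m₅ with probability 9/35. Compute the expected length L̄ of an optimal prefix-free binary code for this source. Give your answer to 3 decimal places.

Repeatedly combine the two least-probable nodes; the expected code length is the sum of the merged weights.
merge 4/35 + 6/35 → 2/7
merge 3/14 + 17/70 → 16/35
merge 9/35 + 2/7 → 19/35
merge 16/35 + 19/35 → 1
L = 2/7 + 16/35 + 19/35 + 1 = 16/7 ≈ 2.286 bits/symbol.

2.286 bits/symbol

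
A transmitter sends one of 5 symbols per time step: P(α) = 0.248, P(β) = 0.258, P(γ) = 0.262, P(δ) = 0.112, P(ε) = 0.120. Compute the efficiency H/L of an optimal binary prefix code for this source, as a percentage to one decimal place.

Entropy H = −Σ p log₂ p ≈ 2.2302 bits.
Huffman merges: 14/125+3/25→29/125; 29/125+31/125→12/25; 129/500+131/500→13/25; 12/25+13/25→1. L = 279/125 ≈ 2.2320.
Efficiency = H/L = 2.2302/2.2320 = 99.9%.

99.9%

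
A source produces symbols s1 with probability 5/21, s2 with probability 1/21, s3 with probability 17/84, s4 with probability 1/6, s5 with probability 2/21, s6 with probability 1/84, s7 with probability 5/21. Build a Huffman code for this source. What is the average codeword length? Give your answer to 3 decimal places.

2.536 bits/symbol

Repeatedly combine the two least-probable nodes; the expected code length is the sum of the merged weights.
merge 1/84 + 1/21 → 5/84
merge 5/84 + 2/21 → 13/84
merge 13/84 + 1/6 → 9/28
merge 17/84 + 5/21 → 37/84
merge 5/21 + 9/28 → 47/84
merge 37/84 + 47/84 → 1
L = 5/84 + 13/84 + 9/28 + 37/84 + 47/84 + 1 = 71/28 ≈ 2.536 bits/symbol.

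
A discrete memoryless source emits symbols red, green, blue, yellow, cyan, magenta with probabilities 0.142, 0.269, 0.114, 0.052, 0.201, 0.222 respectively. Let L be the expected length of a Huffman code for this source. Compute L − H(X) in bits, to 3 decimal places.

0.038 bits

Entropy H = −Σ p log₂ p ≈ 2.4357 bits.
Huffman merges: 13/250+57/500→83/500; 71/500+83/500→77/250; 201/1000+111/500→423/1000; 269/1000+77/250→577/1000; 423/1000+577/1000→1. L = 1237/500 ≈ 2.4740.
L − H = 2.4740 − 2.4357 = 0.038 bits.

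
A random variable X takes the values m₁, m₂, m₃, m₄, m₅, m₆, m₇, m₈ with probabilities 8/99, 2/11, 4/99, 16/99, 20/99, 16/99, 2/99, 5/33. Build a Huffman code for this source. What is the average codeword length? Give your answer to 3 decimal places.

Repeatedly combine the two least-probable nodes; the expected code length is the sum of the merged weights.
merge 2/99 + 4/99 → 2/33
merge 2/33 + 8/99 → 14/99
merge 14/99 + 5/33 → 29/99
merge 16/99 + 16/99 → 32/99
merge 2/11 + 20/99 → 38/99
merge 29/99 + 32/99 → 61/99
merge 38/99 + 61/99 → 1
L = 2/33 + 14/99 + 29/99 + 32/99 + 38/99 + 61/99 + 1 = 31/11 ≈ 2.818 bits/symbol.

2.818 bits/symbol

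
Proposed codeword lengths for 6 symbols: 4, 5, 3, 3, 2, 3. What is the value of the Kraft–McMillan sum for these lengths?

With common denominator 2^5 = 32: Σ 2^(−ℓᵢ) = 2/32 + 1/32 + 4/32 + 4/32 + 8/32 + 4/32 = 23/32 = 0.71875.

0.71875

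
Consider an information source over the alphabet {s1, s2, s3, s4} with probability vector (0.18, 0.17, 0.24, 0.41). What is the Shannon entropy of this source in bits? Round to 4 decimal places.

H = −Σ pᵢ log₂ pᵢ.
−0.18·log₂(0.18) = 0.4453
−0.17·log₂(0.17) = 0.4346
−0.24·log₂(0.24) = 0.4941
−0.41·log₂(0.41) = 0.5274
Sum ≈ 1.9014 → 1.9014 bits.

1.9014 bits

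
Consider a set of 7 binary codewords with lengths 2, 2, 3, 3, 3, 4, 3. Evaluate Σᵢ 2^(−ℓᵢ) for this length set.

1.0625

With common denominator 2^4 = 16: Σ 2^(−ℓᵢ) = 4/16 + 4/16 + 2/16 + 2/16 + 2/16 + 1/16 + 2/16 = 17/16 = 1.0625.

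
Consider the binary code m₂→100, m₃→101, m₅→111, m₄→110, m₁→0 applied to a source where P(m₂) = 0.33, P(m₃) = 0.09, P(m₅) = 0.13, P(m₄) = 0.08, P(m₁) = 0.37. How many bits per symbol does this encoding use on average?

L̄ = Σ pᵢ·ℓᵢ = 0.33·3 + 0.09·3 + 0.13·3 + 0.08·3 + 0.37·1 = 2.26 bits/symbol.

2.26 bits/symbol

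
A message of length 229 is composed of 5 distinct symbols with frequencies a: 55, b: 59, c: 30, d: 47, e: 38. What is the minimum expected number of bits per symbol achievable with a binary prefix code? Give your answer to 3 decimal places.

Probabilities are the counts divided by 229.
Repeatedly combine the two least-probable nodes; the expected code length is the sum of the merged weights.
merge 30/229 + 38/229 → 68/229
merge 47/229 + 55/229 → 102/229
merge 59/229 + 68/229 → 127/229
merge 102/229 + 127/229 → 1
L = 68/229 + 102/229 + 127/229 + 1 = 526/229 ≈ 2.297 bits/symbol.

2.297 bits/symbol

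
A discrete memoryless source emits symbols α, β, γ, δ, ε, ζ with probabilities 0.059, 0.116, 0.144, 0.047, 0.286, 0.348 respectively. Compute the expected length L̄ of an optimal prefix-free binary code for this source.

Repeatedly combine the two least-probable nodes; the expected code length is the sum of the merged weights.
merge 47/1000 + 59/1000 → 53/500
merge 53/500 + 29/250 → 111/500
merge 18/125 + 111/500 → 183/500
merge 143/500 + 87/250 → 317/500
merge 183/500 + 317/500 → 1
L = 53/500 + 111/500 + 183/500 + 317/500 + 1 = 291/125 = 2.328 bits/symbol.

2.328 bits/symbol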